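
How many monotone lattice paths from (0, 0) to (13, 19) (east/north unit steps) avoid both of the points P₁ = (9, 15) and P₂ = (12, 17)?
Number of paths = 139385635

Inclusion–exclusion. Total paths: C(32, 13) = 347373600. Through P₁: C(24, 9)·C(8, 4) = 91525280. Through P₂: C(29, 12)·C(3, 1) = 155687805. Since P₁ is strictly southwest of P₂, a monotone path through both must visit P₁ then P₂; paths through both = C(24, 9)·C(5, 3)·C(3, 1) = 39225120. Avoid both = 347373600 − 91525280 − 155687805 + 39225120 = 139385635.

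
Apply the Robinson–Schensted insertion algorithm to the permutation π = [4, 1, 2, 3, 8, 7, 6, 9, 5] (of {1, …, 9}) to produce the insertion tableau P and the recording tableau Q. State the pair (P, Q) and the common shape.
P = [1, 2, 3, 5, 9] / [4, 6] / [7] / [8];  Q = [1, 3, 4, 5, 8] / [2, 6] / [7] / [9];  common shape = (5, 2, 1, 1)

Row-insert the values π_1, π_2, … into P one at a time, bumping the leftmost entry strictly greater than the inserted value down to the next row. The recording tableau Q records, in position (i, j), the step at which that cell was added to P.
  Insert 4 (step 1): P = [4];  Q = [1]
  Insert 1 (step 2): P = [1] / [4];  Q = [1] / [2]
  Insert 2 (step 3): P = [1, 2] / [4];  Q = [1, 3] / [2]
  Insert 3 (step 4): P = [1, 2, 3] / [4];  Q = [1, 3, 4] / [2]
  Insert 8 (step 5): P = [1, 2, 3, 8] / [4];  Q = [1, 3, 4, 5] / [2]
  Insert 7 (step 6): P = [1, 2, 3, 7] / [4, 8];  Q = [1, 3, 4, 5] / [2, 6]
  Insert 6 (step 7): P = [1, 2, 3, 6] / [4, 7] / [8];  Q = [1, 3, 4, 5] / [2, 6] / [7]
  Insert 9 (step 8): P = [1, 2, 3, 6, 9] / [4, 7] / [8];  Q = [1, 3, 4, 5, 8] / [2, 6] / [7]
  Insert 5 (step 9): P = [1, 2, 3, 5, 9] / [4, 6] / [7] / [8];  Q = [1, 3, 4, 5, 8] / [2, 6] / [7] / [9]
Final shape: (5, 2, 1, 1).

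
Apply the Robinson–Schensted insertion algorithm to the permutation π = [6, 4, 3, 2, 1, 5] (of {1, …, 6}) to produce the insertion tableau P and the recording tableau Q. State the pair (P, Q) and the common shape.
P = [1, 5] / [2] / [3] / [4] / [6];  Q = [1, 6] / [2] / [3] / [4] / [5];  common shape = (2, 1, 1, 1, 1)

Row-insert the values π_1, π_2, … into P one at a time, bumping the leftmost entry strictly greater than the inserted value down to the next row. The recording tableau Q records, in position (i, j), the step at which that cell was added to P.
  Insert 6 (step 1): P = [6];  Q = [1]
  Insert 4 (step 2): P = [4] / [6];  Q = [1] / [2]
  Insert 3 (step 3): P = [3] / [4] / [6];  Q = [1] / [2] / [3]
  Insert 2 (step 4): P = [2] / [3] / [4] / [6];  Q = [1] / [2] / [3] / [4]
  Insert 1 (step 5): P = [1] / [2] / [3] / [4] / [6];  Q = [1] / [2] / [3] / [4] / [5]
  Insert 5 (step 6): P = [1, 5] / [2] / [3] / [4] / [6];  Q = [1, 6] / [2] / [3] / [4] / [5]
Final shape: (2, 1, 1, 1, 1).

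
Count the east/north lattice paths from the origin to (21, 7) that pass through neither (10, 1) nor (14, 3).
Number of paths = 877954

Inclusion–exclusion. Total paths: C(28, 21) = 1184040. Through P₁: C(11, 10)·C(17, 11) = 136136. Through P₂: C(17, 14)·C(11, 7) = 224400. Since P₁ is strictly southwest of P₂, a monotone path through both must visit P₁ then P₂; paths through both = C(11, 10)·C(6, 4)·C(11, 7) = 54450. Avoid both = 1184040 − 136136 − 224400 + 54450 = 877954.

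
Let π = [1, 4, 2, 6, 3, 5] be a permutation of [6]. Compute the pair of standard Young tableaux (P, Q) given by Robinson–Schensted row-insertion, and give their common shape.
P = [1, 2, 3, 5] / [4, 6];  Q = [1, 2, 4, 6] / [3, 5];  common shape = (4, 2)

Row-insert the values π_1, π_2, … into P one at a time, bumping the leftmost entry strictly greater than the inserted value down to the next row. The recording tableau Q records, in position (i, j), the step at which that cell was added to P.
  Insert 1 (step 1): P = [1];  Q = [1]
  Insert 4 (step 2): P = [1, 4];  Q = [1, 2]
  Insert 2 (step 3): P = [1, 2] / [4];  Q = [1, 2] / [3]
  Insert 6 (step 4): P = [1, 2, 6] / [4];  Q = [1, 2, 4] / [3]
  Insert 3 (step 5): P = [1, 2, 3] / [4, 6];  Q = [1, 2, 4] / [3, 5]
  Insert 5 (step 6): P = [1, 2, 3, 5] / [4, 6];  Q = [1, 2, 4, 6] / [3, 5]
Final shape: (4, 2).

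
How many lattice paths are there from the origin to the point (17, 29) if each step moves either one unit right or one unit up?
Number of paths = 1749695026860

A monotone lattice path from (0, 0) to (17, 29) consists of 17 east steps and 29 north steps in some order, so it is determined by which 17 of the 46 steps are east. The count is C(46, 17) = 1749695026860.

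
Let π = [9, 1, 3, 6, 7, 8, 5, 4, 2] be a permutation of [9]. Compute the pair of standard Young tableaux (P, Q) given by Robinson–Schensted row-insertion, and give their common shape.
P = [1, 2, 4, 7, 8] / [3] / [5] / [6] / [9];  Q = [1, 3, 4, 5, 6] / [2] / [7] / [8] / [9];  common shape = (5, 1, 1, 1, 1)

Row-insert the values π_1, π_2, … into P one at a time, bumping the leftmost entry strictly greater than the inserted value down to the next row. The recording tableau Q records, in position (i, j), the step at which that cell was added to P.
  Insert 9 (step 1): P = [9];  Q = [1]
  Insert 1 (step 2): P = [1] / [9];  Q = [1] / [2]
  Insert 3 (step 3): P = [1, 3] / [9];  Q = [1, 3] / [2]
  Insert 6 (step 4): P = [1, 3, 6] / [9];  Q = [1, 3, 4] / [2]
  Insert 7 (step 5): P = [1, 3, 6, 7] / [9];  Q = [1, 3, 4, 5] / [2]
  Insert 8 (step 6): P = [1, 3, 6, 7, 8] / [9];  Q = [1, 3, 4, 5, 6] / [2]
  Insert 5 (step 7): P = [1, 3, 5, 7, 8] / [6] / [9];  Q = [1, 3, 4, 5, 6] / [2] / [7]
  Insert 4 (step 8): P = [1, 3, 4, 7, 8] / [5] / [6] / [9];  Q = [1, 3, 4, 5, 6] / [2] / [7] / [8]
  Insert 2 (step 9): P = [1, 2, 4, 7, 8] / [3] / [5] / [6] / [9];  Q = [1, 3, 4, 5, 6] / [2] / [7] / [8] / [9]
Final shape: (5, 1, 1, 1, 1).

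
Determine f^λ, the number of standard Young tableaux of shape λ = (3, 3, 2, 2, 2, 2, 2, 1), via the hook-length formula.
# SYT of shape (3, 3, 2, 2, 2, 2, 2, 1) = 116688

Hook-length formula: f^λ = n! / Π hook(c), product over all cells c of the Young diagram. For λ = (3, 3, 2, 2, 2, 2, 2, 1), n = 17 boxes. Hook lengths by row (left-to-right, top-to-bottom): [10, 8, 2]; [9, 7, 1]; [7, 5]; [6, 4]; [5, 3]; [4, 2]; [3, 1]; [1]. Product of hooks = 3048192000. So f^λ = 17! / 3048192000 = 355687428096000 / 3048192000 = 116688.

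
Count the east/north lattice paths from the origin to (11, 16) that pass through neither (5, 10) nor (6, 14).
Number of paths = 9764478

Inclusion–exclusion. Total paths: C(27, 11) = 13037895. Through P₁: C(15, 5)·C(12, 6) = 2774772. Through P₂: C(20, 6)·C(7, 5) = 813960. Since P₁ is strictly southwest of P₂, a monotone path through both must visit P₁ then P₂; paths through both = C(15, 5)·C(5, 1)·C(7, 5) = 315315. Avoid both = 13037895 − 2774772 − 813960 + 315315 = 9764478.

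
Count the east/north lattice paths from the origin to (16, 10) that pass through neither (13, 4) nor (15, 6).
Number of paths = 4911895

Inclusion–exclusion. Total paths: C(26, 16) = 5311735. Through P₁: C(17, 13)·C(9, 3) = 199920. Through P₂: C(21, 15)·C(5, 1) = 271320. Since P₁ is strictly southwest of P₂, a monotone path through both must visit P₁ then P₂; paths through both = C(17, 13)·C(4, 2)·C(5, 1) = 71400. Avoid both = 5311735 − 199920 − 271320 + 71400 = 4911895.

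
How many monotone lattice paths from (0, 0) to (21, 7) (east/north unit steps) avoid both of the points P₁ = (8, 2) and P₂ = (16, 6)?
Number of paths = 484452

Inclusion–exclusion. Total paths: C(28, 21) = 1184040. Through P₁: C(10, 8)·C(18, 13) = 385560. Through P₂: C(22, 16)·C(6, 5) = 447678. Since P₁ is strictly southwest of P₂, a monotone path through both must visit P₁ then P₂; paths through both = C(10, 8)·C(12, 8)·C(6, 5) = 133650. Avoid both = 1184040 − 385560 − 447678 + 133650 = 484452.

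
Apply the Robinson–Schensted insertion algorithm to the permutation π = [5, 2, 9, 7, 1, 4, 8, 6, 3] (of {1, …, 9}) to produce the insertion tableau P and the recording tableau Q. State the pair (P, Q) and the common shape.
P = [1, 3, 6] / [2, 4, 8] / [5, 7] / [9];  Q = [1, 3, 7] / [2, 4, 8] / [5, 6] / [9];  common shape = (3, 3, 2, 1)

Row-insert the values π_1, π_2, … into P one at a time, bumping the leftmost entry strictly greater than the inserted value down to the next row. The recording tableau Q records, in position (i, j), the step at which that cell was added to P.
  Insert 5 (step 1): P = [5];  Q = [1]
  Insert 2 (step 2): P = [2] / [5];  Q = [1] / [2]
  Insert 9 (step 3): P = [2, 9] / [5];  Q = [1, 3] / [2]
  Insert 7 (step 4): P = [2, 7] / [5, 9];  Q = [1, 3] / [2, 4]
  Insert 1 (step 5): P = [1, 7] / [2, 9] / [5];  Q = [1, 3] / [2, 4] / [5]
  Insert 4 (step 6): P = [1, 4] / [2, 7] / [5, 9];  Q = [1, 3] / [2, 4] / [5, 6]
  Insert 8 (step 7): P = [1, 4, 8] / [2, 7] / [5, 9];  Q = [1, 3, 7] / [2, 4] / [5, 6]
  Insert 6 (step 8): P = [1, 4, 6] / [2, 7, 8] / [5, 9];  Q = [1, 3, 7] / [2, 4, 8] / [5, 6]
  Insert 3 (step 9): P = [1, 3, 6] / [2, 4, 8] / [5, 7] / [9];  Q = [1, 3, 7] / [2, 4, 8] / [5, 6] / [9]
Final shape: (3, 3, 2, 1).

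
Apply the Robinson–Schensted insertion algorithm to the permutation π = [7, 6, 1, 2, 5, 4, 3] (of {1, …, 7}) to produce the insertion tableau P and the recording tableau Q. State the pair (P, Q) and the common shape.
P = [1, 2, 3] / [4] / [5] / [6] / [7];  Q = [1, 4, 5] / [2] / [3] / [6] / [7];  common shape = (3, 1, 1, 1, 1)

Row-insert the values π_1, π_2, … into P one at a time, bumping the leftmost entry strictly greater than the inserted value down to the next row. The recording tableau Q records, in position (i, j), the step at which that cell was added to P.
  Insert 7 (step 1): P = [7];  Q = [1]
  Insert 6 (step 2): P = [6] / [7];  Q = [1] / [2]
  Insert 1 (step 3): P = [1] / [6] / [7];  Q = [1] / [2] / [3]
  Insert 2 (step 4): P = [1, 2] / [6] / [7];  Q = [1, 4] / [2] / [3]
  Insert 5 (step 5): P = [1, 2, 5] / [6] / [7];  Q = [1, 4, 5] / [2] / [3]
  Insert 4 (step 6): P = [1, 2, 4] / [5] / [6] / [7];  Q = [1, 4, 5] / [2] / [3] / [6]
  Insert 3 (step 7): P = [1, 2, 3] / [4] / [5] / [6] / [7];  Q = [1, 4, 5] / [2] / [3] / [6] / [7]
Final shape: (3, 1, 1, 1, 1).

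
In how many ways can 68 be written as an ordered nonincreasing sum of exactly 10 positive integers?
p(68, 10 parts) = 157564

Partitions of n into exactly k parts are in bijection with partitions of n − k into at most k parts (subtract 1 from each part). So p(68, exactly 10) = p(58, parts ≤ 10). Computing via the recurrence p(m, j) = p(m, j−1) + p(m−j, j) gives 157564.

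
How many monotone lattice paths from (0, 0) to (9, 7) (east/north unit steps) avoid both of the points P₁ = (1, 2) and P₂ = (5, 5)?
Number of paths = 5374

Inclusion–exclusion. Total paths: C(16, 9) = 11440. Through P₁: C(3, 1)·C(13, 8) = 3861. Through P₂: C(10, 5)·C(6, 4) = 3780. Since P₁ is strictly southwest of P₂, a monotone path through both must visit P₁ then P₂; paths through both = C(3, 1)·C(7, 4)·C(6, 4) = 1575. Avoid both = 11440 − 3861 − 3780 + 1575 = 5374.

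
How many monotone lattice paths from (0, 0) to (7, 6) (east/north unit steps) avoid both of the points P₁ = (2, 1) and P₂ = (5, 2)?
Number of paths = 825

Inclusion–exclusion. Total paths: C(13, 7) = 1716. Through P₁: C(3, 2)·C(10, 5) = 756. Through P₂: C(7, 5)·C(6, 2) = 315. Since P₁ is strictly southwest of P₂, a monotone path through both must visit P₁ then P₂; paths through both = C(3, 2)·C(4, 3)·C(6, 2) = 180. Avoid both = 1716 − 756 − 315 + 180 = 825.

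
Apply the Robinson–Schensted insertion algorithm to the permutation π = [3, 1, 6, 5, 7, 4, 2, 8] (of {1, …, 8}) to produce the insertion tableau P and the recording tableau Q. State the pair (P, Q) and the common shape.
P = [1, 2, 7, 8] / [3, 4] / [5] / [6];  Q = [1, 3, 5, 8] / [2, 4] / [6] / [7];  common shape = (4, 2, 1, 1)

Row-insert the values π_1, π_2, … into P one at a time, bumping the leftmost entry strictly greater than the inserted value down to the next row. The recording tableau Q records, in position (i, j), the step at which that cell was added to P.
  Insert 3 (step 1): P = [3];  Q = [1]
  Insert 1 (step 2): P = [1] / [3];  Q = [1] / [2]
  Insert 6 (step 3): P = [1, 6] / [3];  Q = [1, 3] / [2]
  Insert 5 (step 4): P = [1, 5] / [3, 6];  Q = [1, 3] / [2, 4]
  Insert 7 (step 5): P = [1, 5, 7] / [3, 6];  Q = [1, 3, 5] / [2, 4]
  Insert 4 (step 6): P = [1, 4, 7] / [3, 5] / [6];  Q = [1, 3, 5] / [2, 4] / [6]
  Insert 2 (step 7): P = [1, 2, 7] / [3, 4] / [5] / [6];  Q = [1, 3, 5] / [2, 4] / [6] / [7]
  Insert 8 (step 8): P = [1, 2, 7, 8] / [3, 4] / [5] / [6];  Q = [1, 3, 5, 8] / [2, 4] / [6] / [7]
Final shape: (4, 2, 1, 1).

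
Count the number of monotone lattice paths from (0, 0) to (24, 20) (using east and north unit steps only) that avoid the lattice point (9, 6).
Number of paths = 1372857756270

Total paths from (0, 0) to (24, 20): C(44, 24) = 1761039350070. Paths through (9, 6): (paths (0, 0) → (9, 6)) × (paths (9, 6) → (24, 20)) = C(15, 9) · C(29, 15) = 5005 · 77558760 = 388181593800. Avoidance count = 1761039350070 − 388181593800 = 1372857756270.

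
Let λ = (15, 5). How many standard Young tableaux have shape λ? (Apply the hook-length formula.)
# SYT of shape (15, 5) = 10659

Hook-length formula: f^λ = n! / Π hook(c), product over all cells c of the Young diagram. For λ = (15, 5), n = 20 boxes. Hook lengths by row (left-to-right, top-to-bottom): [16, 15, 14, 13, 12, 10, 9, 8, 7, 6, 5, 4, 3, 2, 1]; [5, 4, 3, 2, 1]. Product of hooks = 228248616960000. So f^λ = 20! / 228248616960000 = 2432902008176640000 / 228248616960000 = 10659.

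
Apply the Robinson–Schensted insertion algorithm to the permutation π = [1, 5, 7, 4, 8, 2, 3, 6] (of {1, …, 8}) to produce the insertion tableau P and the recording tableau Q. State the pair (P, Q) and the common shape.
P = [1, 2, 3, 6] / [4, 7, 8] / [5];  Q = [1, 2, 3, 5] / [4, 7, 8] / [6];  common shape = (4, 3, 1)

Row-insert the values π_1, π_2, … into P one at a time, bumping the leftmost entry strictly greater than the inserted value down to the next row. The recording tableau Q records, in position (i, j), the step at which that cell was added to P.
  Insert 1 (step 1): P = [1];  Q = [1]
  Insert 5 (step 2): P = [1, 5];  Q = [1, 2]
  Insert 7 (step 3): P = [1, 5, 7];  Q = [1, 2, 3]
  Insert 4 (step 4): P = [1, 4, 7] / [5];  Q = [1, 2, 3] / [4]
  Insert 8 (step 5): P = [1, 4, 7, 8] / [5];  Q = [1, 2, 3, 5] / [4]
  Insert 2 (step 6): P = [1, 2, 7, 8] / [4] / [5];  Q = [1, 2, 3, 5] / [4] / [6]
  Insert 3 (step 7): P = [1, 2, 3, 8] / [4, 7] / [5];  Q = [1, 2, 3, 5] / [4, 7] / [6]
  Insert 6 (step 8): P = [1, 2, 3, 6] / [4, 7, 8] / [5];  Q = [1, 2, 3, 5] / [4, 7, 8] / [6]
Final shape: (4, 3, 1).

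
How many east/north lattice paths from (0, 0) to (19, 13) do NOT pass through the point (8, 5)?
Number of paths = 250099566

Total paths from (0, 0) to (19, 13): C(32, 19) = 347373600. Paths through (8, 5): (paths (0, 0) → (8, 5)) × (paths (8, 5) → (19, 13)) = C(13, 8) · C(19, 11) = 1287 · 75582 = 97274034. Avoidance count = 347373600 − 97274034 = 250099566.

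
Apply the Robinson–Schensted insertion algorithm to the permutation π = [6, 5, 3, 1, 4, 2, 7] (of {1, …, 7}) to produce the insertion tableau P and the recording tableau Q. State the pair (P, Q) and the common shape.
P = [1, 2, 7] / [3, 4] / [5] / [6];  Q = [1, 5, 7] / [2, 6] / [3] / [4];  common shape = (3, 2, 1, 1)

Row-insert the values π_1, π_2, … into P one at a time, bumping the leftmost entry strictly greater than the inserted value down to the next row. The recording tableau Q records, in position (i, j), the step at which that cell was added to P.
  Insert 6 (step 1): P = [6];  Q = [1]
  Insert 5 (step 2): P = [5] / [6];  Q = [1] / [2]
  Insert 3 (step 3): P = [3] / [5] / [6];  Q = [1] / [2] / [3]
  Insert 1 (step 4): P = [1] / [3] / [5] / [6];  Q = [1] / [2] / [3] / [4]
  Insert 4 (step 5): P = [1, 4] / [3] / [5] / [6];  Q = [1, 5] / [2] / [3] / [4]
  Insert 2 (step 6): P = [1, 2] / [3, 4] / [5] / [6];  Q = [1, 5] / [2, 6] / [3] / [4]
  Insert 7 (step 7): P = [1, 2, 7] / [3, 4] / [5] / [6];  Q = [1, 5, 7] / [2, 6] / [3] / [4]
Final shape: (3, 2, 1, 1).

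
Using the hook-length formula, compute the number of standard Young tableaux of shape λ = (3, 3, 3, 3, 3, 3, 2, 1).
# SYT of shape (3, 3, 3, 3, 3, 3, 2, 1) = 7759752

Hook-length formula: f^λ = n! / Π hook(c), product over all cells c of the Young diagram. For λ = (3, 3, 3, 3, 3, 3, 2, 1), n = 21 boxes. Hook lengths by row (left-to-right, top-to-bottom): [10, 8, 6]; [9, 7, 5]; [8, 6, 4]; [7, 5, 3]; [6, 4, 2]; [5, 3, 1]; [3, 1]; [1]. Product of hooks = 6584094720000. So f^λ = 21! / 6584094720000 = 51090942171709440000 / 6584094720000 = 7759752.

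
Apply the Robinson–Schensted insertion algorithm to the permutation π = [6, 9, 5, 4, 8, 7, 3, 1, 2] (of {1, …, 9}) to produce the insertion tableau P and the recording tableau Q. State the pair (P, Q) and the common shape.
P = [1, 2] / [3, 7] / [4, 8] / [5, 9] / [6];  Q = [1, 2] / [3, 5] / [4, 6] / [7, 9] / [8];  common shape = (2, 2, 2, 2, 1)

Row-insert the values π_1, π_2, … into P one at a time, bumping the leftmost entry strictly greater than the inserted value down to the next row. The recording tableau Q records, in position (i, j), the step at which that cell was added to P.
  Insert 6 (step 1): P = [6];  Q = [1]
  Insert 9 (step 2): P = [6, 9];  Q = [1, 2]
  Insert 5 (step 3): P = [5, 9] / [6];  Q = [1, 2] / [3]
  Insert 4 (step 4): P = [4, 9] / [5] / [6];  Q = [1, 2] / [3] / [4]
  Insert 8 (step 5): P = [4, 8] / [5, 9] / [6];  Q = [1, 2] / [3, 5] / [4]
  Insert 7 (step 6): P = [4, 7] / [5, 8] / [6, 9];  Q = [1, 2] / [3, 5] / [4, 6]
  Insert 3 (step 7): P = [3, 7] / [4, 8] / [5, 9] / [6];  Q = [1, 2] / [3, 5] / [4, 6] / [7]
  Insert 1 (step 8): P = [1, 7] / [3, 8] / [4, 9] / [5] / [6];  Q = [1, 2] / [3, 5] / [4, 6] / [7] / [8]
  Insert 2 (step 9): P = [1, 2] / [3, 7] / [4, 8] / [5, 9] / [6];  Q = [1, 2] / [3, 5] / [4, 6] / [7, 9] / [8]
Final shape: (2, 2, 2, 2, 1).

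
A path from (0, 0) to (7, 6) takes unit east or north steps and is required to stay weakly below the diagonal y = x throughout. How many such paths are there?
Number of paths = 429

By the reflection principle (André's argument), the number of monotone paths to (7, 6) with n ≤ m that never go above y = x is C(13, 7) − C(13, 8) = 1716 − 1287 = 429.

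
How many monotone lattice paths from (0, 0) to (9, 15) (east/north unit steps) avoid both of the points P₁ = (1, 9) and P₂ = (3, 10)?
Number of paths = 1159202

Inclusion–exclusion. Total paths: C(24, 9) = 1307504. Through P₁: C(10, 1)·C(14, 8) = 30030. Through P₂: C(13, 3)·C(11, 6) = 132132. Since P₁ is strictly southwest of P₂, a monotone path through both must visit P₁ then P₂; paths through both = C(10, 1)·C(3, 2)·C(11, 6) = 13860. Avoid both = 1307504 − 30030 − 132132 + 13860 = 1159202.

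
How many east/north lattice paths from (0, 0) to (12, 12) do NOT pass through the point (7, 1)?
Number of paths = 2669212

Total paths from (0, 0) to (12, 12): C(24, 12) = 2704156. Paths through (7, 1): (paths (0, 0) → (7, 1)) × (paths (7, 1) → (12, 12)) = C(8, 7) · C(16, 5) = 8 · 4368 = 34944. Avoidance count = 2704156 − 34944 = 2669212.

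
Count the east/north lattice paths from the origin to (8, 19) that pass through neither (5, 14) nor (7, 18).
Number of paths = 956347

Inclusion–exclusion. Total paths: C(27, 8) = 2220075. Through P₁: C(19, 5)·C(8, 3) = 651168. Through P₂: C(25, 7)·C(2, 1) = 961400. Since P₁ is strictly southwest of P₂, a monotone path through both must visit P₁ then P₂; paths through both = C(19, 5)·C(6, 2)·C(2, 1) = 348840. Avoid both = 2220075 − 651168 − 961400 + 348840 = 956347.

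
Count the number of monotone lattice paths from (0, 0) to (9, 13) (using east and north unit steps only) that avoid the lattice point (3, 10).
Number of paths = 473396

Total paths from (0, 0) to (9, 13): C(22, 9) = 497420. Paths through (3, 10): (paths (0, 0) → (3, 10)) × (paths (3, 10) → (9, 13)) = C(13, 3) · C(9, 6) = 286 · 84 = 24024. Avoidance count = 497420 − 24024 = 473396.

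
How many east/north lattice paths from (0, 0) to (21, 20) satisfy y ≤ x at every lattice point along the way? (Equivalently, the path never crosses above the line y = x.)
Number of paths = 24466267020

By the reflection principle (André's argument), the number of monotone paths to (21, 20) with n ≤ m that never go above y = x is C(41, 21) − C(41, 22) = 269128937220 − 244662670200 = 24466267020.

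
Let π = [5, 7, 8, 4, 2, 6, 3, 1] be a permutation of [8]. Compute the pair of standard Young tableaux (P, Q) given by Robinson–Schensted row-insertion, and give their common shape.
P = [1, 3, 8] / [2, 6] / [4, 7] / [5];  Q = [1, 2, 3] / [4, 6] / [5, 7] / [8];  common shape = (3, 2, 2, 1)

Row-insert the values π_1, π_2, … into P one at a time, bumping the leftmost entry strictly greater than the inserted value down to the next row. The recording tableau Q records, in position (i, j), the step at which that cell was added to P.
  Insert 5 (step 1): P = [5];  Q = [1]
  Insert 7 (step 2): P = [5, 7];  Q = [1, 2]
  Insert 8 (step 3): P = [5, 7, 8];  Q = [1, 2, 3]
  Insert 4 (step 4): P = [4, 7, 8] / [5];  Q = [1, 2, 3] / [4]
  Insert 2 (step 5): P = [2, 7, 8] / [4] / [5];  Q = [1, 2, 3] / [4] / [5]
  Insert 6 (step 6): P = [2, 6, 8] / [4, 7] / [5];  Q = [1, 2, 3] / [4, 6] / [5]
  Insert 3 (step 7): P = [2, 3, 8] / [4, 6] / [5, 7];  Q = [1, 2, 3] / [4, 6] / [5, 7]
  Insert 1 (step 8): P = [1, 3, 8] / [2, 6] / [4, 7] / [5];  Q = [1, 2, 3] / [4, 6] / [5, 7] / [8]
Final shape: (3, 2, 2, 1).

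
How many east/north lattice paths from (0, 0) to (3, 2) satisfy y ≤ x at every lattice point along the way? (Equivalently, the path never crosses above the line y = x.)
Number of paths = 5

By the reflection principle (André's argument), the number of monotone paths to (3, 2) with n ≤ m that never go above y = x is C(5, 3) − C(5, 4) = 10 − 5 = 5.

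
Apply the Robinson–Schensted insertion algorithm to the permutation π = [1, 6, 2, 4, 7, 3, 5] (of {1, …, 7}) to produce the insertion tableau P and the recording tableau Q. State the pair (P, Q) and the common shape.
P = [1, 2, 3, 5] / [4, 7] / [6];  Q = [1, 2, 4, 5] / [3, 7] / [6];  common shape = (4, 2, 1)

Row-insert the values π_1, π_2, … into P one at a time, bumping the leftmost entry strictly greater than the inserted value down to the next row. The recording tableau Q records, in position (i, j), the step at which that cell was added to P.
  Insert 1 (step 1): P = [1];  Q = [1]
  Insert 6 (step 2): P = [1, 6];  Q = [1, 2]
  Insert 2 (step 3): P = [1, 2] / [6];  Q = [1, 2] / [3]
  Insert 4 (step 4): P = [1, 2, 4] / [6];  Q = [1, 2, 4] / [3]
  Insert 7 (step 5): P = [1, 2, 4, 7] / [6];  Q = [1, 2, 4, 5] / [3]
  Insert 3 (step 6): P = [1, 2, 3, 7] / [4] / [6];  Q = [1, 2, 4, 5] / [3] / [6]
  Insert 5 (step 7): P = [1, 2, 3, 5] / [4, 7] / [6];  Q = [1, 2, 4, 5] / [3, 7] / [6]
Final shape: (4, 2, 1).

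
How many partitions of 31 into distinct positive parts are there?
q(31) = 340

A partition into distinct parts is a strictly decreasing sequence summing to n. The recurrence d(n, m) = d(n, m−1) + d(n−m, m−1) (use part m at most once) with q(n) = d(n, n) gives q(31) = 340. (Euler's theorem: # distinct-part partitions = # odd-part partitions.)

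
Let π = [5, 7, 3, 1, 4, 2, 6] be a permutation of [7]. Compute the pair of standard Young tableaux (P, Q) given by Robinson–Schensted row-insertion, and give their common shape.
P = [1, 2, 6] / [3, 4] / [5, 7];  Q = [1, 2, 7] / [3, 5] / [4, 6];  common shape = (3, 2, 2)

Row-insert the values π_1, π_2, … into P one at a time, bumping the leftmost entry strictly greater than the inserted value down to the next row. The recording tableau Q records, in position (i, j), the step at which that cell was added to P.
  Insert 5 (step 1): P = [5];  Q = [1]
  Insert 7 (step 2): P = [5, 7];  Q = [1, 2]
  Insert 3 (step 3): P = [3, 7] / [5];  Q = [1, 2] / [3]
  Insert 1 (step 4): P = [1, 7] / [3] / [5];  Q = [1, 2] / [3] / [4]
  Insert 4 (step 5): P = [1, 4] / [3, 7] / [5];  Q = [1, 2] / [3, 5] / [4]
  Insert 2 (step 6): P = [1, 2] / [3, 4] / [5, 7];  Q = [1, 2] / [3, 5] / [4, 6]
  Insert 6 (step 7): P = [1, 2, 6] / [3, 4] / [5, 7];  Q = [1, 2, 7] / [3, 5] / [4, 6]
Final shape: (3, 2, 2).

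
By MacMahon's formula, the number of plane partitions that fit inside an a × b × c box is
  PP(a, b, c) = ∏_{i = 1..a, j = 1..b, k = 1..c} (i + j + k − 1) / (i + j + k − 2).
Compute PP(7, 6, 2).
PP(7, 6, 2) = 736164

Evaluate the triple product over i = 1..7, j = 1..6, k = 1..2. The factors are (2/1) · (3/2) · (3/2) · (4/3) · (4/3) · (5/4) · (5/4) · (6/5) · … (84 factors total). The numerators and denominators telescope so the product is an integer; carrying out the multiplication exactly gives PP(7, 6, 2) = 736164.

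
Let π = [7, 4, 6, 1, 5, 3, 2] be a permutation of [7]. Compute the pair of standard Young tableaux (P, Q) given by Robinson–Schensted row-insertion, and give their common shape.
P = [1, 2] / [3, 5] / [4] / [6] / [7];  Q = [1, 3] / [2, 5] / [4] / [6] / [7];  common shape = (2, 2, 1, 1, 1)

Row-insert the values π_1, π_2, … into P one at a time, bumping the leftmost entry strictly greater than the inserted value down to the next row. The recording tableau Q records, in position (i, j), the step at which that cell was added to P.
  Insert 7 (step 1): P = [7];  Q = [1]
  Insert 4 (step 2): P = [4] / [7];  Q = [1] / [2]
  Insert 6 (step 3): P = [4, 6] / [7];  Q = [1, 3] / [2]
  Insert 1 (step 4): P = [1, 6] / [4] / [7];  Q = [1, 3] / [2] / [4]
  Insert 5 (step 5): P = [1, 5] / [4, 6] / [7];  Q = [1, 3] / [2, 5] / [4]
  Insert 3 (step 6): P = [1, 3] / [4, 5] / [6] / [7];  Q = [1, 3] / [2, 5] / [4] / [6]
  Insert 2 (step 7): P = [1, 2] / [3, 5] / [4] / [6] / [7];  Q = [1, 3] / [2, 5] / [4] / [6] / [7]
Final shape: (2, 2, 1, 1, 1).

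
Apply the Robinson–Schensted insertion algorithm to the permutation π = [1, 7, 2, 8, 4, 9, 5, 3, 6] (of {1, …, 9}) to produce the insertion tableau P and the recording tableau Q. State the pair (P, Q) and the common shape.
P = [1, 2, 3, 5, 6] / [4, 8, 9] / [7];  Q = [1, 2, 4, 6, 9] / [3, 5, 7] / [8];  common shape = (5, 3, 1)

Row-insert the values π_1, π_2, … into P one at a time, bumping the leftmost entry strictly greater than the inserted value down to the next row. The recording tableau Q records, in position (i, j), the step at which that cell was added to P.
  Insert 1 (step 1): P = [1];  Q = [1]
  Insert 7 (step 2): P = [1, 7];  Q = [1, 2]
  Insert 2 (step 3): P = [1, 2] / [7];  Q = [1, 2] / [3]
  Insert 8 (step 4): P = [1, 2, 8] / [7];  Q = [1, 2, 4] / [3]
  Insert 4 (step 5): P = [1, 2, 4] / [7, 8];  Q = [1, 2, 4] / [3, 5]
  Insert 9 (step 6): P = [1, 2, 4, 9] / [7, 8];  Q = [1, 2, 4, 6] / [3, 5]
  Insert 5 (step 7): P = [1, 2, 4, 5] / [7, 8, 9];  Q = [1, 2, 4, 6] / [3, 5, 7]
  Insert 3 (step 8): P = [1, 2, 3, 5] / [4, 8, 9] / [7];  Q = [1, 2, 4, 6] / [3, 5, 7] / [8]
  Insert 6 (step 9): P = [1, 2, 3, 5, 6] / [4, 8, 9] / [7];  Q = [1, 2, 4, 6, 9] / [3, 5, 7] / [8]
Final shape: (5, 3, 1).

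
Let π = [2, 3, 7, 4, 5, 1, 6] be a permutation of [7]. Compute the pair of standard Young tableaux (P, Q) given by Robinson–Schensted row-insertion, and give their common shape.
P = [1, 3, 4, 5, 6] / [2] / [7];  Q = [1, 2, 3, 5, 7] / [4] / [6];  common shape = (5, 1, 1)

Row-insert the values π_1, π_2, … into P one at a time, bumping the leftmost entry strictly greater than the inserted value down to the next row. The recording tableau Q records, in position (i, j), the step at which that cell was added to P.
  Insert 2 (step 1): P = [2];  Q = [1]
  Insert 3 (step 2): P = [2, 3];  Q = [1, 2]
  Insert 7 (step 3): P = [2, 3, 7];  Q = [1, 2, 3]
  Insert 4 (step 4): P = [2, 3, 4] / [7];  Q = [1, 2, 3] / [4]
  Insert 5 (step 5): P = [2, 3, 4, 5] / [7];  Q = [1, 2, 3, 5] / [4]
  Insert 1 (step 6): P = [1, 3, 4, 5] / [2] / [7];  Q = [1, 2, 3, 5] / [4] / [6]
  Insert 6 (step 7): P = [1, 3, 4, 5, 6] / [2] / [7];  Q = [1, 2, 3, 5, 7] / [4] / [6]
Final shape: (5, 1, 1).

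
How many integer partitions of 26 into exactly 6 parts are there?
p(26, 6 parts) = 282

Partitions of n into exactly k parts are in bijection with partitions of n − k into at most k parts (subtract 1 from each part). So p(26, exactly 6) = p(20, parts ≤ 6). Computing via the recurrence p(m, j) = p(m, j−1) + p(m−j, j) gives 282.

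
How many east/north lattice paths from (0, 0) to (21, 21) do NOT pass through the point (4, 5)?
Number of paths = 391240682580

Total paths from (0, 0) to (21, 21): C(42, 21) = 538257874440. Paths through (4, 5): (paths (0, 0) → (4, 5)) × (paths (4, 5) → (21, 21)) = C(9, 4) · C(33, 17) = 126 · 1166803110 = 147017191860. Avoidance count = 538257874440 − 147017191860 = 391240682580.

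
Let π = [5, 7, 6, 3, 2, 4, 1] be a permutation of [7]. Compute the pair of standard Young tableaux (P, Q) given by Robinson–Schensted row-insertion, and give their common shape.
P = [1, 4] / [2, 6] / [3] / [5] / [7];  Q = [1, 2] / [3, 6] / [4] / [5] / [7];  common shape = (2, 2, 1, 1, 1)

Row-insert the values π_1, π_2, … into P one at a time, bumping the leftmost entry strictly greater than the inserted value down to the next row. The recording tableau Q records, in position (i, j), the step at which that cell was added to P.
  Insert 5 (step 1): P = [5];  Q = [1]
  Insert 7 (step 2): P = [5, 7];  Q = [1, 2]
  Insert 6 (step 3): P = [5, 6] / [7];  Q = [1, 2] / [3]
  Insert 3 (step 4): P = [3, 6] / [5] / [7];  Q = [1, 2] / [3] / [4]
  Insert 2 (step 5): P = [2, 6] / [3] / [5] / [7];  Q = [1, 2] / [3] / [4] / [5]
  Insert 4 (step 6): P = [2, 4] / [3, 6] / [5] / [7];  Q = [1, 2] / [3, 6] / [4] / [5]
  Insert 1 (step 7): P = [1, 4] / [2, 6] / [3] / [5] / [7];  Q = [1, 2] / [3, 6] / [4] / [5] / [7]
Final shape: (2, 2, 1, 1, 1).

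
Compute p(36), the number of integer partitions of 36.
p(36) = 17977

Compute p(n) via the recurrence p(n, m) = p(n, m−1) + p(n−m, m), where p(n, m) counts partitions of n with all parts ≤ m and p(n) = p(n, n). The base cases are p(0, m) = 1 and p(n, 0) = 0 for n > 0. Filling the table yields p(36) = 17977. (Euler's pentagonal recurrence is an alternative.)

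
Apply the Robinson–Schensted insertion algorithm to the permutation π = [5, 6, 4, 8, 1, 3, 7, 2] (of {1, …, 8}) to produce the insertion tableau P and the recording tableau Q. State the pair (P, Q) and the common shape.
P = [1, 2, 7] / [3, 6, 8] / [4] / [5];  Q = [1, 2, 4] / [3, 6, 7] / [5] / [8];  common shape = (3, 3, 1, 1)

Row-insert the values π_1, π_2, … into P one at a time, bumping the leftmost entry strictly greater than the inserted value down to the next row. The recording tableau Q records, in position (i, j), the step at which that cell was added to P.
  Insert 5 (step 1): P = [5];  Q = [1]
  Insert 6 (step 2): P = [5, 6];  Q = [1, 2]
  Insert 4 (step 3): P = [4, 6] / [5];  Q = [1, 2] / [3]
  Insert 8 (step 4): P = [4, 6, 8] / [5];  Q = [1, 2, 4] / [3]
  Insert 1 (step 5): P = [1, 6, 8] / [4] / [5];  Q = [1, 2, 4] / [3] / [5]
  Insert 3 (step 6): P = [1, 3, 8] / [4, 6] / [5];  Q = [1, 2, 4] / [3, 6] / [5]
  Insert 7 (step 7): P = [1, 3, 7] / [4, 6, 8] / [5];  Q = [1, 2, 4] / [3, 6, 7] / [5]
  Insert 2 (step 8): P = [1, 2, 7] / [3, 6, 8] / [4] / [5];  Q = [1, 2, 4] / [3, 6, 7] / [5] / [8]
Final shape: (3, 3, 1, 1).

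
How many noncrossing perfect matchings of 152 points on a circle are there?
C_76 = 4790408930363303911328386208394864461024520

These noncrossing handshakes are counted by the Catalan number C_n = (1/(n + 1)) · C(2n, n). For n = 76: C_76 = (1/77) · C(152, 76) = 368861487637974401172285738046404563498888040/77 = 4790408930363303911328386208394864461024520.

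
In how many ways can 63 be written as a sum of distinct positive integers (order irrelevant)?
q(63) = 14848

A partition into distinct parts is a strictly decreasing sequence summing to n. The recurrence d(n, m) = d(n, m−1) + d(n−m, m−1) (use part m at most once) with q(n) = d(n, n) gives q(63) = 14848. (Euler's theorem: # distinct-part partitions = # odd-part partitions.)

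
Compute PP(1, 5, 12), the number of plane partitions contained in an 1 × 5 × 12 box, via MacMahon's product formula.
PP(1, 5, 12) = 6188

Evaluate the triple product over i = 1..1, j = 1..5, k = 1..12. The factors are (2/1) · (3/2) · (4/3) · (5/4) · (6/5) · (7/6) · (8/7) · (9/8) · … (60 factors total). The numerators and denominators telescope so the product is an integer; carrying out the multiplication exactly gives PP(1, 5, 12) = 6188.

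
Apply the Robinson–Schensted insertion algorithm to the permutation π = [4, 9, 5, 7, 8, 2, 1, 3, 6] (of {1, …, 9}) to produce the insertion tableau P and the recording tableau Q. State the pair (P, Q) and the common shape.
P = [1, 3, 6, 8] / [2, 5, 7] / [4] / [9];  Q = [1, 2, 4, 5] / [3, 8, 9] / [6] / [7];  common shape = (4, 3, 1, 1)

Row-insert the values π_1, π_2, … into P one at a time, bumping the leftmost entry strictly greater than the inserted value down to the next row. The recording tableau Q records, in position (i, j), the step at which that cell was added to P.
  Insert 4 (step 1): P = [4];  Q = [1]
  Insert 9 (step 2): P = [4, 9];  Q = [1, 2]
  Insert 5 (step 3): P = [4, 5] / [9];  Q = [1, 2] / [3]
  Insert 7 (step 4): P = [4, 5, 7] / [9];  Q = [1, 2, 4] / [3]
  Insert 8 (step 5): P = [4, 5, 7, 8] / [9];  Q = [1, 2, 4, 5] / [3]
  Insert 2 (step 6): P = [2, 5, 7, 8] / [4] / [9];  Q = [1, 2, 4, 5] / [3] / [6]
  Insert 1 (step 7): P = [1, 5, 7, 8] / [2] / [4] / [9];  Q = [1, 2, 4, 5] / [3] / [6] / [7]
  Insert 3 (step 8): P = [1, 3, 7, 8] / [2, 5] / [4] / [9];  Q = [1, 2, 4, 5] / [3, 8] / [6] / [7]
  Insert 6 (step 9): P = [1, 3, 6, 8] / [2, 5, 7] / [4] / [9];  Q = [1, 2, 4, 5] / [3, 8, 9] / [6] / [7]
Final shape: (4, 3, 1, 1).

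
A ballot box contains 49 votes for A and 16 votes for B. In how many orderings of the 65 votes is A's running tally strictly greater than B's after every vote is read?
Strict-lead orderings = 329007937216860

Total orderings of the 65 votes with 49 for A: C(65, 49) = 648045936942300. By the Bertrand ballot formula (Cycle Lemma / reflection principle), the number of orderings in which A is strictly ahead of B throughout is (p − q)/(p + q) · C(p + q, p) = (49 − 16)/(49 + 16) · 648045936942300 = 329007937216860.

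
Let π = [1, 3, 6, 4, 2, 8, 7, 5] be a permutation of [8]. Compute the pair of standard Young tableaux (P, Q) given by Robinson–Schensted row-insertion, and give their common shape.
P = [1, 2, 4, 5] / [3, 7] / [6, 8];  Q = [1, 2, 3, 6] / [4, 7] / [5, 8];  common shape = (4, 2, 2)

Row-insert the values π_1, π_2, … into P one at a time, bumping the leftmost entry strictly greater than the inserted value down to the next row. The recording tableau Q records, in position (i, j), the step at which that cell was added to P.
  Insert 1 (step 1): P = [1];  Q = [1]
  Insert 3 (step 2): P = [1, 3];  Q = [1, 2]
  Insert 6 (step 3): P = [1, 3, 6];  Q = [1, 2, 3]
  Insert 4 (step 4): P = [1, 3, 4] / [6];  Q = [1, 2, 3] / [4]
  Insert 2 (step 5): P = [1, 2, 4] / [3] / [6];  Q = [1, 2, 3] / [4] / [5]
  Insert 8 (step 6): P = [1, 2, 4, 8] / [3] / [6];  Q = [1, 2, 3, 6] / [4] / [5]
  Insert 7 (step 7): P = [1, 2, 4, 7] / [3, 8] / [6];  Q = [1, 2, 3, 6] / [4, 7] / [5]
  Insert 5 (step 8): P = [1, 2, 4, 5] / [3, 7] / [6, 8];  Q = [1, 2, 3, 6] / [4, 7] / [5, 8]
Final shape: (4, 2, 2).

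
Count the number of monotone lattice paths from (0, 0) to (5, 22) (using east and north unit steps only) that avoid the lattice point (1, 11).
Number of paths = 64350

Total paths from (0, 0) to (5, 22): C(27, 5) = 80730. Paths through (1, 11): (paths (0, 0) → (1, 11)) × (paths (1, 11) → (5, 22)) = C(12, 1) · C(15, 4) = 12 · 1365 = 16380. Avoidance count = 80730 − 16380 = 64350.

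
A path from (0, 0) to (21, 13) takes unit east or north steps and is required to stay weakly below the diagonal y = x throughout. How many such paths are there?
Number of paths = 379629720

By the reflection principle (André's argument), the number of monotone paths to (21, 13) with n ≤ m that never go above y = x is C(34, 21) − C(34, 22) = 927983760 − 548354040 = 379629720.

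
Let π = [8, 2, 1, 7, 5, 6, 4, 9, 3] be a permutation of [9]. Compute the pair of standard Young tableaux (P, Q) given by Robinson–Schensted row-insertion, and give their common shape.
P = [1, 3, 6, 9] / [2, 4] / [5] / [7] / [8];  Q = [1, 4, 6, 8] / [2, 5] / [3] / [7] / [9];  common shape = (4, 2, 1, 1, 1)

Row-insert the values π_1, π_2, … into P one at a time, bumping the leftmost entry strictly greater than the inserted value down to the next row. The recording tableau Q records, in position (i, j), the step at which that cell was added to P.
  Insert 8 (step 1): P = [8];  Q = [1]
  Insert 2 (step 2): P = [2] / [8];  Q = [1] / [2]
  Insert 1 (step 3): P = [1] / [2] / [8];  Q = [1] / [2] / [3]
  Insert 7 (step 4): P = [1, 7] / [2] / [8];  Q = [1, 4] / [2] / [3]
  Insert 5 (step 5): P = [1, 5] / [2, 7] / [8];  Q = [1, 4] / [2, 5] / [3]
  Insert 6 (step 6): P = [1, 5, 6] / [2, 7] / [8];  Q = [1, 4, 6] / [2, 5] / [3]
  Insert 4 (step 7): P = [1, 4, 6] / [2, 5] / [7] / [8];  Q = [1, 4, 6] / [2, 5] / [3] / [7]
  Insert 9 (step 8): P = [1, 4, 6, 9] / [2, 5] / [7] / [8];  Q = [1, 4, 6, 8] / [2, 5] / [3] / [7]
  Insert 3 (step 9): P = [1, 3, 6, 9] / [2, 4] / [5] / [7] / [8];  Q = [1, 4, 6, 8] / [2, 5] / [3] / [7] / [9]
Final shape: (4, 2, 1, 1, 1).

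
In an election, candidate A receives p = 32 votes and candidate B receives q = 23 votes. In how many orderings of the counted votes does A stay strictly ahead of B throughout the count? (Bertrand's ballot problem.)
Strict-lead orderings = 305417807763705

Total orderings of the 55 votes with 32 for A: C(55, 32) = 1866442158555975. By the Bertrand ballot formula (Cycle Lemma / reflection principle), the number of orderings in which A is strictly ahead of B throughout is (p − q)/(p + q) · C(p + q, p) = (32 − 23)/(32 + 23) · 1866442158555975 = 305417807763705.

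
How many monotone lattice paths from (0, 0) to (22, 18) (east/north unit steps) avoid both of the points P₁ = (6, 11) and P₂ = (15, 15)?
Number of paths = 92793957168

Inclusion–exclusion. Total paths: C(40, 22) = 113380261800. Through P₁: C(17, 6)·C(23, 16) = 3034063032. Through P₂: C(30, 15)·C(10, 7) = 18614102400. Since P₁ is strictly southwest of P₂, a monotone path through both must visit P₁ then P₂; paths through both = C(17, 6)·C(13, 9)·C(10, 7) = 1061860800. Avoid both = 113380261800 − 3034063032 − 18614102400 + 1061860800 = 92793957168.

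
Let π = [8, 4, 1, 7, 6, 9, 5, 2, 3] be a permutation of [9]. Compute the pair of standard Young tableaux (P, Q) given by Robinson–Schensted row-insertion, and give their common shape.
P = [1, 2, 3] / [4, 5, 9] / [6] / [7] / [8];  Q = [1, 4, 6] / [2, 5, 9] / [3] / [7] / [8];  common shape = (3, 3, 1, 1, 1)

Row-insert the values π_1, π_2, … into P one at a time, bumping the leftmost entry strictly greater than the inserted value down to the next row. The recording tableau Q records, in position (i, j), the step at which that cell was added to P.
  Insert 8 (step 1): P = [8];  Q = [1]
  Insert 4 (step 2): P = [4] / [8];  Q = [1] / [2]
  Insert 1 (step 3): P = [1] / [4] / [8];  Q = [1] / [2] / [3]
  Insert 7 (step 4): P = [1, 7] / [4] / [8];  Q = [1, 4] / [2] / [3]
  Insert 6 (step 5): P = [1, 6] / [4, 7] / [8];  Q = [1, 4] / [2, 5] / [3]
  Insert 9 (step 6): P = [1, 6, 9] / [4, 7] / [8];  Q = [1, 4, 6] / [2, 5] / [3]
  Insert 5 (step 7): P = [1, 5, 9] / [4, 6] / [7] / [8];  Q = [1, 4, 6] / [2, 5] / [3] / [7]
  Insert 2 (step 8): P = [1, 2, 9] / [4, 5] / [6] / [7] / [8];  Q = [1, 4, 6] / [2, 5] / [3] / [7] / [8]
  Insert 3 (step 9): P = [1, 2, 3] / [4, 5, 9] / [6] / [7] / [8];  Q = [1, 4, 6] / [2, 5, 9] / [3] / [7] / [8]
Final shape: (3, 3, 1, 1, 1).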